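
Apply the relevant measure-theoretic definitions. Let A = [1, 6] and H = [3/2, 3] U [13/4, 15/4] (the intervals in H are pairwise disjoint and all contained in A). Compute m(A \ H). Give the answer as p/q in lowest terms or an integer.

The ambient interval has length m(A) = 6 - 1 = 5.
Since the holes are disjoint and sit inside A, by finite additivity
  m(H) = sum_i (b_i - a_i), and m(A \ H) = m(A) - m(H).
Computing the hole measures:
  m(H_1) = 3 - 3/2 = 3/2.
  m(H_2) = 15/4 - 13/4 = 1/2.
Summed: m(H) = 3/2 + 1/2 = 2.
So m(A \ H) = 5 - 2 = 3.

3


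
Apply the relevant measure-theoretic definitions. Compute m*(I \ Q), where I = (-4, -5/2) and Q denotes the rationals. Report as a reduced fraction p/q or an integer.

The interval I = (-4, -5/2) has m(I) = -5/2 - (-4) = 3/2 (endpoints are measure-zero, so open/closed/half-open agree). Write I = (I cap Q) u (I \ Q). The rationals in I are countable, so m*(I cap Q) = 0 (cover each rational by intervals whose total length is arbitrarily small). By countable subadditivity m*(I) <= m*(I cap Q) + m*(I \ Q), hence m*(I \ Q) >= m(I) = 3/2. The reverse inequality m*(I \ Q) <= m*(I) = 3/2 is trivial since (I \ Q) is a subset of I. Therefore m*(I \ Q) = 3/2.

3/2


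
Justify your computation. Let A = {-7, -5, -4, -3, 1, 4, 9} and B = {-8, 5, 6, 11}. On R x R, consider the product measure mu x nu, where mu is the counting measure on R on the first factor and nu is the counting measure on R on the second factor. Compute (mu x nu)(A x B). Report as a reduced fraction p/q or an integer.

For a measurable rectangle A x B, the product measure satisfies
  (mu x nu)(A x B) = mu(A) * nu(B).
  mu(A) = 7.
  nu(B) = 4.
  (mu x nu)(A x B) = 7 * 4 = 28.

28


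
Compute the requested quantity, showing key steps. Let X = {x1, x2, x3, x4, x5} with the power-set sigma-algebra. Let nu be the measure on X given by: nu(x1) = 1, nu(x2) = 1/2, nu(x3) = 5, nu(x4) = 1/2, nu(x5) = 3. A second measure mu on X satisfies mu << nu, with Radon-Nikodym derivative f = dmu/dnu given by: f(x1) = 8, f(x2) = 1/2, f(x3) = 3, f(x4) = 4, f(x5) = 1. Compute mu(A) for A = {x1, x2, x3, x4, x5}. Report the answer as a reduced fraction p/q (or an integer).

By the defining property of the Radon-Nikodym derivative, for every measurable set A,
  mu(A) = integral_A f dnu.
Since nu is a discrete measure concentrated on the atoms of X, the integral over A reduces to the sum
  mu(A) = sum_{x in A} f(x) * nu({x}).
Computing each term:
  x1: f(x1) * nu(x1) = 8 * 1 = 8.
  x2: f(x2) * nu(x2) = 1/2 * 1/2 = 1/4.
  x3: f(x3) * nu(x3) = 3 * 5 = 15.
  x4: f(x4) * nu(x4) = 4 * 1/2 = 2.
  x5: f(x5) * nu(x5) = 1 * 3 = 3.
Summing: mu(A) = 8 + 1/4 + 15 + 2 + 3 = 113/4.

113/4


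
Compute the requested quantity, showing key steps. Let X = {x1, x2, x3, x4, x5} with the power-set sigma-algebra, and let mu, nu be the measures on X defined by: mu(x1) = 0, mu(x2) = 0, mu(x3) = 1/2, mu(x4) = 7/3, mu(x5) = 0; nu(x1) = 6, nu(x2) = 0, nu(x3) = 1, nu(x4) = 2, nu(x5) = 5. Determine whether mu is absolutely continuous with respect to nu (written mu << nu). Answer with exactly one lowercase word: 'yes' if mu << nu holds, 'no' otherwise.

mu << nu means: every nu-null measurable set is also mu-null; equivalently, for every atom x, if nu({x}) = 0 then mu({x}) = 0.
Checking each atom:
  x1: nu = 6 > 0 -> no constraint.
  x2: nu = 0, mu = 0 -> consistent with mu << nu.
  x3: nu = 1 > 0 -> no constraint.
  x4: nu = 2 > 0 -> no constraint.
  x5: nu = 5 > 0 -> no constraint.
No atom violates the condition. Therefore mu << nu.

yes


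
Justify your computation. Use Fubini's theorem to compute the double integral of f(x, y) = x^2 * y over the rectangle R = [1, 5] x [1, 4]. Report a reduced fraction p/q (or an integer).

f(x, y) is a tensor product of a function of x and a function of y, and both factors are bounded continuous (hence Lebesgue integrable) on the rectangle, so Fubini's theorem applies:
  integral_R f d(m x m) = (integral_a1^b1 x^2 dx) * (integral_a2^b2 y dy).
Inner integral in x: integral_{1}^{5} x^2 dx = (5^3 - 1^3)/3
  = 124/3.
Inner integral in y: integral_{1}^{4} y dy = (4^2 - 1^2)/2
  = 15/2.
Product: (124/3) * (15/2) = 310.

310


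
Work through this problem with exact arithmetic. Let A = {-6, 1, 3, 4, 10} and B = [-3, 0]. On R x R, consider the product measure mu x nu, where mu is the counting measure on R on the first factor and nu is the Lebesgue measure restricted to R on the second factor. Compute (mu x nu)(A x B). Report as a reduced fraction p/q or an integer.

For a measurable rectangle A x B, the product measure satisfies
  (mu x nu)(A x B) = mu(A) * nu(B).
  mu(A) = 5.
  nu(B) = 3.
  (mu x nu)(A x B) = 5 * 3 = 15.

15


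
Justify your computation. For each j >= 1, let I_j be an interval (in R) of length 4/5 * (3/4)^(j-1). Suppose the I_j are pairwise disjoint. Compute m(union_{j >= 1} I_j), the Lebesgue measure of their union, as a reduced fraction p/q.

By countable additivity of the Lebesgue measure on pairwise disjoint measurable sets,
  m(union_{j >= 1} I_j) = sum_{j >= 1} m(I_j) = sum_{j >= 1} a * r^(j-1),
  with a = 4/5 and r = 3/4.
Since 0 < r = 3/4 < 1, the geometric series converges:
  sum_{j >= 1} a * r^(j-1) = a / (1 - r).
  = 4/5 / (1 - 3/4)
  = 4/5 / (1/4)
  = 16/5.

16/5


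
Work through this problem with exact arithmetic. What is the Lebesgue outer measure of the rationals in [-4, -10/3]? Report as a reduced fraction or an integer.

The set Q cap [-4, -10/3] is countable (a subset of the countable set Q). Lebesgue outer measure of any countable set is 0: each singleton {q} has m*({q}) = 0, and by countable subadditivity m*(union_k {q_k}) <= sum_k m*({q_k}) = sum_k 0 = 0. The reverse inequality m*(E) >= 0 is automatic. So m*(Q cap [-4, -10/3]) = 0.

0


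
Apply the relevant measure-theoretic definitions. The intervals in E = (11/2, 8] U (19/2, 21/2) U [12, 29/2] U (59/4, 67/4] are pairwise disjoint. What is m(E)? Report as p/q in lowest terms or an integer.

For pairwise disjoint intervals, m(union_i I_i) = sum_i m(I_i),
and m is invariant under swapping open/closed endpoints (single points have measure 0).
So m(E) = sum_i (b_i - a_i).
  I_1 has length 8 - 11/2 = 5/2.
  I_2 has length 21/2 - 19/2 = 1.
  I_3 has length 29/2 - 12 = 5/2.
  I_4 has length 67/4 - 59/4 = 2.
Summing:
  m(E) = 5/2 + 1 + 5/2 + 2 = 8.

8


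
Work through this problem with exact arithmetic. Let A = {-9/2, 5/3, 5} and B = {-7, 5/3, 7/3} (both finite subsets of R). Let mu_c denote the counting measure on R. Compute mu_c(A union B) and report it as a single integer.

Counting measure on a finite set equals cardinality. By inclusion-exclusion, |A union B| = |A| + |B| - |A cap B|.
|A| = 3, |B| = 3, |A cap B| = 1.
So mu_c(A union B) = 3 + 3 - 1 = 5.

5


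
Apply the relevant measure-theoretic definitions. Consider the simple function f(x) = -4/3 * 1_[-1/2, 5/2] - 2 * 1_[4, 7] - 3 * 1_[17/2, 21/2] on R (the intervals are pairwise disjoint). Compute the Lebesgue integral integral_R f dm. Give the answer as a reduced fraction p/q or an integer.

For a simple function f = sum_i c_i * 1_{A_i} with disjoint A_i,
  integral f dm = sum_i c_i * m(A_i).
Lengths of the A_i:
  m(A_1) = 5/2 - (-1/2) = 3.
  m(A_2) = 7 - 4 = 3.
  m(A_3) = 21/2 - 17/2 = 2.
Contributions c_i * m(A_i):
  (-4/3) * (3) = -4.
  (-2) * (3) = -6.
  (-3) * (2) = -6.
Total: -4 - 6 - 6 = -16.

-16


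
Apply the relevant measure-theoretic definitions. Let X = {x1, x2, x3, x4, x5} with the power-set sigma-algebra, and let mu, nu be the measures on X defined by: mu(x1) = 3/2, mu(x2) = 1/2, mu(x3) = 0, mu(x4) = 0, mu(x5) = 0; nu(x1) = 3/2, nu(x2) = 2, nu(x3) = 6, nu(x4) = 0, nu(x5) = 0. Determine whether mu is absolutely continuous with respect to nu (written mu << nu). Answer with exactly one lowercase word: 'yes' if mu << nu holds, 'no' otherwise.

mu << nu means: every nu-null measurable set is also mu-null; equivalently, for every atom x, if nu({x}) = 0 then mu({x}) = 0.
Checking each atom:
  x1: nu = 3/2 > 0 -> no constraint.
  x2: nu = 2 > 0 -> no constraint.
  x3: nu = 6 > 0 -> no constraint.
  x4: nu = 0, mu = 0 -> consistent with mu << nu.
  x5: nu = 0, mu = 0 -> consistent with mu << nu.
No atom violates the condition. Therefore mu << nu.

yes


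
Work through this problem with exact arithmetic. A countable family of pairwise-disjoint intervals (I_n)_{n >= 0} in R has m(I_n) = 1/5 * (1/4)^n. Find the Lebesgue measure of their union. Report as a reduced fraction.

By countable additivity of the Lebesgue measure on pairwise disjoint measurable sets,
  m(union_{n >= 0} I_n) = sum_{n >= 0} m(I_n) = sum_{n >= 0} a * r^n,
  with a = 1/5 and r = 1/4.
Since 0 < r = 1/4 < 1, the geometric series converges:
  sum_{n >= 0} a * r^n = a / (1 - r).
  = 1/5 / (1 - 1/4)
  = 1/5 / (3/4)
  = 4/15.

4/15


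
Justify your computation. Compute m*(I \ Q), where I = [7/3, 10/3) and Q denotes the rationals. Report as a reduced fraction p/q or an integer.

The interval I = [7/3, 10/3) has m(I) = 10/3 - 7/3 = 1 (endpoints are measure-zero, so open/closed/half-open agree). Write I = (I cap Q) u (I \ Q). The rationals in I are countable, so m*(I cap Q) = 0 (cover each rational by intervals whose total length is arbitrarily small). By countable subadditivity m*(I) <= m*(I cap Q) + m*(I \ Q), hence m*(I \ Q) >= m(I) = 1. The reverse inequality m*(I \ Q) <= m*(I) = 1 is trivial since (I \ Q) is a subset of I. Therefore m*(I \ Q) = 1.

1


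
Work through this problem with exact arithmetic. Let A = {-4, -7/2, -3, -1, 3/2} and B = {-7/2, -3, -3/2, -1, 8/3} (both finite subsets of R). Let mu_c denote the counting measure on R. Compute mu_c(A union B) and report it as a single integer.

Counting measure on a finite set equals cardinality. By inclusion-exclusion, |A union B| = |A| + |B| - |A cap B|.
|A| = 5, |B| = 5, |A cap B| = 3.
So mu_c(A union B) = 5 + 5 - 3 = 7.

7


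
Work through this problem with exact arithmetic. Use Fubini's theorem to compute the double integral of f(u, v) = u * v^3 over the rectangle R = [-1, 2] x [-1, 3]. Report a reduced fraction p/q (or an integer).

f(u, v) is a tensor product of a function of u and a function of v, and both factors are bounded continuous (hence Lebesgue integrable) on the rectangle, so Fubini's theorem applies:
  integral_R f d(m x m) = (integral_a1^b1 u du) * (integral_a2^b2 v^3 dv).
Inner integral in u: integral_{-1}^{2} u du = (2^2 - (-1)^2)/2
  = 3/2.
Inner integral in v: integral_{-1}^{3} v^3 dv = (3^4 - (-1)^4)/4
  = 20.
Product: (3/2) * (20) = 30.

30


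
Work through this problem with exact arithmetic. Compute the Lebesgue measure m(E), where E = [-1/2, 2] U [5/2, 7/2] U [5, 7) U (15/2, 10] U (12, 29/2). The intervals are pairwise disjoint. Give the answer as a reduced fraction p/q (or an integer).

For pairwise disjoint intervals, m(union_i I_i) = sum_i m(I_i),
and m is invariant under swapping open/closed endpoints (single points have measure 0).
So m(E) = sum_i (b_i - a_i).
  I_1 has length 2 - (-1/2) = 5/2.
  I_2 has length 7/2 - 5/2 = 1.
  I_3 has length 7 - 5 = 2.
  I_4 has length 10 - 15/2 = 5/2.
  I_5 has length 29/2 - 12 = 5/2.
Summing:
  m(E) = 5/2 + 1 + 2 + 5/2 + 5/2 = 21/2.

21/2


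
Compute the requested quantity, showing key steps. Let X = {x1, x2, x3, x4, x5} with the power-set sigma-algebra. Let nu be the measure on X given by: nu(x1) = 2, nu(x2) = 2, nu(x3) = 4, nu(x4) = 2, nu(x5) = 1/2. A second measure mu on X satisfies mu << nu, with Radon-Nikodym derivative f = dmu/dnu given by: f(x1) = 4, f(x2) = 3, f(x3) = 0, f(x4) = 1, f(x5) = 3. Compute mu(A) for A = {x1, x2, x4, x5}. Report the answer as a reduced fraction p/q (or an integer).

By the defining property of the Radon-Nikodym derivative, for every measurable set A,
  mu(A) = integral_A f dnu.
Since nu is a discrete measure concentrated on the atoms of X, the integral over A reduces to the sum
  mu(A) = sum_{x in A} f(x) * nu({x}).
Computing each term:
  x1: f(x1) * nu(x1) = 4 * 2 = 8.
  x2: f(x2) * nu(x2) = 3 * 2 = 6.
  x4: f(x4) * nu(x4) = 1 * 2 = 2.
  x5: f(x5) * nu(x5) = 3 * 1/2 = 3/2.
Summing: mu(A) = 8 + 6 + 2 + 3/2 = 35/2.

35/2


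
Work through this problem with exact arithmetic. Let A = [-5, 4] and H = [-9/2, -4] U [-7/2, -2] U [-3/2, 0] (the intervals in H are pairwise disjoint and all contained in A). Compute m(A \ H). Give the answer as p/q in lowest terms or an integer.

The ambient interval has length m(A) = 4 - (-5) = 9.
Since the holes are disjoint and sit inside A, by finite additivity
  m(H) = sum_i (b_i - a_i), and m(A \ H) = m(A) - m(H).
Computing the hole measures:
  m(H_1) = -4 - (-9/2) = 1/2.
  m(H_2) = -2 - (-7/2) = 3/2.
  m(H_3) = 0 - (-3/2) = 3/2.
Summed: m(H) = 1/2 + 3/2 + 3/2 = 7/2.
So m(A \ H) = 9 - 7/2 = 11/2.

11/2


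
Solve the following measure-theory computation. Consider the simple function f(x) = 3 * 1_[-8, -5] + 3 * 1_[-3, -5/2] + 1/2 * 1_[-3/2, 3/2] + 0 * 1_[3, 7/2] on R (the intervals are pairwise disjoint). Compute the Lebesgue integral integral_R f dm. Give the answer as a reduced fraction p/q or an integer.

For a simple function f = sum_i c_i * 1_{A_i} with disjoint A_i,
  integral f dm = sum_i c_i * m(A_i).
Lengths of the A_i:
  m(A_1) = -5 - (-8) = 3.
  m(A_2) = -5/2 - (-3) = 1/2.
  m(A_3) = 3/2 - (-3/2) = 3.
  m(A_4) = 7/2 - 3 = 1/2.
Contributions c_i * m(A_i):
  (3) * (3) = 9.
  (3) * (1/2) = 3/2.
  (1/2) * (3) = 3/2.
  (0) * (1/2) = 0.
Total: 9 + 3/2 + 3/2 + 0 = 12.

12


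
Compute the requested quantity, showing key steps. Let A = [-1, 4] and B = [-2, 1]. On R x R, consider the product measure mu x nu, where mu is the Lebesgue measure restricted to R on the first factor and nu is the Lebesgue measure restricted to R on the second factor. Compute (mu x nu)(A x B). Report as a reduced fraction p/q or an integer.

For a measurable rectangle A x B, the product measure satisfies
  (mu x nu)(A x B) = mu(A) * nu(B).
  mu(A) = 5.
  nu(B) = 3.
  (mu x nu)(A x B) = 5 * 3 = 15.

15


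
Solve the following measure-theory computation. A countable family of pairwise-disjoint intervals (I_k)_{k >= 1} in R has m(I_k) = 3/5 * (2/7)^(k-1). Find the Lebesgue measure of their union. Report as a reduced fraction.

By countable additivity of the Lebesgue measure on pairwise disjoint measurable sets,
  m(union_{k >= 1} I_k) = sum_{k >= 1} m(I_k) = sum_{k >= 1} a * r^(k-1),
  with a = 3/5 and r = 2/7.
Since 0 < r = 2/7 < 1, the geometric series converges:
  sum_{k >= 1} a * r^(k-1) = a / (1 - r).
  = 3/5 / (1 - 2/7)
  = 3/5 / (5/7)
  = 21/25.

21/25


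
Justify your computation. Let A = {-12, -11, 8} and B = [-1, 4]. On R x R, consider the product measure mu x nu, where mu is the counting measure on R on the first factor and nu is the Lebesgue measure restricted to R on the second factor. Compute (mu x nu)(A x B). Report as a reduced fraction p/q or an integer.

For a measurable rectangle A x B, the product measure satisfies
  (mu x nu)(A x B) = mu(A) * nu(B).
  mu(A) = 3.
  nu(B) = 5.
  (mu x nu)(A x B) = 3 * 5 = 15.

15


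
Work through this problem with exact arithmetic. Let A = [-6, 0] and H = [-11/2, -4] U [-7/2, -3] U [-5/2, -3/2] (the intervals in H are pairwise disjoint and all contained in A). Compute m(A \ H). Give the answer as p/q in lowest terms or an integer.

The ambient interval has length m(A) = 0 - (-6) = 6.
Since the holes are disjoint and sit inside A, by finite additivity
  m(H) = sum_i (b_i - a_i), and m(A \ H) = m(A) - m(H).
Computing the hole measures:
  m(H_1) = -4 - (-11/2) = 3/2.
  m(H_2) = -3 - (-7/2) = 1/2.
  m(H_3) = -3/2 - (-5/2) = 1.
Summed: m(H) = 3/2 + 1/2 + 1 = 3.
So m(A \ H) = 6 - 3 = 3.

3


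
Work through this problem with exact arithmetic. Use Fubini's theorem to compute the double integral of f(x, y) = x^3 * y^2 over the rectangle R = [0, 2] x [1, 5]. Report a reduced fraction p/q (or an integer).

f(x, y) is a tensor product of a function of x and a function of y, and both factors are bounded continuous (hence Lebesgue integrable) on the rectangle, so Fubini's theorem applies:
  integral_R f d(m x m) = (integral_a1^b1 x^3 dx) * (integral_a2^b2 y^2 dy).
Inner integral in x: integral_{0}^{2} x^3 dx = (2^4 - 0^4)/4
  = 4.
Inner integral in y: integral_{1}^{5} y^2 dy = (5^3 - 1^3)/3
  = 124/3.
Product: (4) * (124/3) = 496/3.

496/3


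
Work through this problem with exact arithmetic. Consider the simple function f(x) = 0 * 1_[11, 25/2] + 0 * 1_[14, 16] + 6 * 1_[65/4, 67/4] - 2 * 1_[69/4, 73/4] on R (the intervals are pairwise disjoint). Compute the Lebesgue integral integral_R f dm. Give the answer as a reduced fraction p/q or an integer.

For a simple function f = sum_i c_i * 1_{A_i} with disjoint A_i,
  integral f dm = sum_i c_i * m(A_i).
Lengths of the A_i:
  m(A_1) = 25/2 - 11 = 3/2.
  m(A_2) = 16 - 14 = 2.
  m(A_3) = 67/4 - 65/4 = 1/2.
  m(A_4) = 73/4 - 69/4 = 1.
Contributions c_i * m(A_i):
  (0) * (3/2) = 0.
  (0) * (2) = 0.
  (6) * (1/2) = 3.
  (-2) * (1) = -2.
Total: 0 + 0 + 3 - 2 = 1.

1


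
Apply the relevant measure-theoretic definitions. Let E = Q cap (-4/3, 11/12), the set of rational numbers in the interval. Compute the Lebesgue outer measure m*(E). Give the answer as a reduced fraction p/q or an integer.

Q cap (-4/3, 11/12) is countable; list its elements as q_1, q_2, ... . Fix eps > 0 and cover the k-th point by an interval of length eps * 2^(-k). The cover has total length eps * sum_{k>=1} 2^(-k) = eps, so by definition of outer measure m*(Q cap (-4/3, 11/12)) <= eps. Since eps was arbitrary and m* >= 0, the outer measure is 0.

0


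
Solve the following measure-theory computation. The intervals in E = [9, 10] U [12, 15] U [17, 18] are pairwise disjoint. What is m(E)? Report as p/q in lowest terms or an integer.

For pairwise disjoint intervals, m(union_i I_i) = sum_i m(I_i),
and m is invariant under swapping open/closed endpoints (single points have measure 0).
So m(E) = sum_i (b_i - a_i).
  I_1 has length 10 - 9 = 1.
  I_2 has length 15 - 12 = 3.
  I_3 has length 18 - 17 = 1.
Summing:
  m(E) = 1 + 3 + 1 = 5.

5


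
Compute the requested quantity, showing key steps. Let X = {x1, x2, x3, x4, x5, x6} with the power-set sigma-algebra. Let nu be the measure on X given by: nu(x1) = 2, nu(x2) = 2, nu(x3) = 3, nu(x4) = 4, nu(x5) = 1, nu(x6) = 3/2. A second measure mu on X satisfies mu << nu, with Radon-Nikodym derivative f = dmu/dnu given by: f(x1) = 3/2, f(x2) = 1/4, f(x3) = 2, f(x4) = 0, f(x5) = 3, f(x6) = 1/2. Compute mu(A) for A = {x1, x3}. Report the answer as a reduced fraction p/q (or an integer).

By the defining property of the Radon-Nikodym derivative, for every measurable set A,
  mu(A) = integral_A f dnu.
Since nu is a discrete measure concentrated on the atoms of X, the integral over A reduces to the sum
  mu(A) = sum_{x in A} f(x) * nu({x}).
Computing each term:
  x1: f(x1) * nu(x1) = 3/2 * 2 = 3.
  x3: f(x3) * nu(x3) = 2 * 3 = 6.
Summing: mu(A) = 3 + 6 = 9.

9


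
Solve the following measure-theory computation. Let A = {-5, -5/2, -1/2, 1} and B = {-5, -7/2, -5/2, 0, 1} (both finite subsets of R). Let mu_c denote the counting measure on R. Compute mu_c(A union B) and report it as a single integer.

Counting measure on a finite set equals cardinality. By inclusion-exclusion, |A union B| = |A| + |B| - |A cap B|.
|A| = 4, |B| = 5, |A cap B| = 3.
So mu_c(A union B) = 4 + 5 - 3 = 6.

6


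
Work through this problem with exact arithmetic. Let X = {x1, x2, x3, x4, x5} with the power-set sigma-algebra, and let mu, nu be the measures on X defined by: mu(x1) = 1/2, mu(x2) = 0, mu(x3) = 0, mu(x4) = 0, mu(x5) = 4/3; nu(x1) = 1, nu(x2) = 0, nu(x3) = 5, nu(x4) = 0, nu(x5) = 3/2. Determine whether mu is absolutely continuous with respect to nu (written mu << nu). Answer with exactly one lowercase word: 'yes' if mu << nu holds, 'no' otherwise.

mu << nu means: every nu-null measurable set is also mu-null; equivalently, for every atom x, if nu({x}) = 0 then mu({x}) = 0.
Checking each atom:
  x1: nu = 1 > 0 -> no constraint.
  x2: nu = 0, mu = 0 -> consistent with mu << nu.
  x3: nu = 5 > 0 -> no constraint.
  x4: nu = 0, mu = 0 -> consistent with mu << nu.
  x5: nu = 3/2 > 0 -> no constraint.
No atom violates the condition. Therefore mu << nu.

yes


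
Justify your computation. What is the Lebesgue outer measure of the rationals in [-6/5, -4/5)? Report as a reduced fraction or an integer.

Q cap [-6/5, -4/5) is countable; list its elements as q_1, q_2, ... . Fix eps > 0 and cover the k-th point by an interval of length eps * 2^(-k). The cover has total length eps * sum_{k>=1} 2^(-k) = eps, so by definition of outer measure m*(Q cap [-6/5, -4/5)) <= eps. Since eps was arbitrary and m* >= 0, the outer measure is 0.

0


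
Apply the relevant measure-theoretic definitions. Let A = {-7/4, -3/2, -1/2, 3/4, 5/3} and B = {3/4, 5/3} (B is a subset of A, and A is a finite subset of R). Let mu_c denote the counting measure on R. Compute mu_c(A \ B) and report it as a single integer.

Counting measure assigns mu_c(E) = |E| (number of elements) when E is finite. For B subset A, A \ B is the set of elements of A not in B, so |A \ B| = |A| - |B|.
|A| = 5, |B| = 2, so mu_c(A \ B) = 5 - 2 = 3.

3


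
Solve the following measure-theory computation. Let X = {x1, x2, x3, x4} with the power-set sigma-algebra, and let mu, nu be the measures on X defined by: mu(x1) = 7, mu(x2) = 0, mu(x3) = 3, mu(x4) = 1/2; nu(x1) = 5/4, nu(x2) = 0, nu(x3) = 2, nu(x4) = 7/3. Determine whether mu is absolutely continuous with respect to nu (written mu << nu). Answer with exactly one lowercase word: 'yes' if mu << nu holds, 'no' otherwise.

mu << nu means: every nu-null measurable set is also mu-null; equivalently, for every atom x, if nu({x}) = 0 then mu({x}) = 0.
Checking each atom:
  x1: nu = 5/4 > 0 -> no constraint.
  x2: nu = 0, mu = 0 -> consistent with mu << nu.
  x3: nu = 2 > 0 -> no constraint.
  x4: nu = 7/3 > 0 -> no constraint.
No atom violates the condition. Therefore mu << nu.

yes


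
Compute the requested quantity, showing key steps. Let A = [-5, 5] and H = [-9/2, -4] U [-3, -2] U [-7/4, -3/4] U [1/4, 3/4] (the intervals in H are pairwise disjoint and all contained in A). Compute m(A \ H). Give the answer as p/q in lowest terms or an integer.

The ambient interval has length m(A) = 5 - (-5) = 10.
Since the holes are disjoint and sit inside A, by finite additivity
  m(H) = sum_i (b_i - a_i), and m(A \ H) = m(A) - m(H).
Computing the hole measures:
  m(H_1) = -4 - (-9/2) = 1/2.
  m(H_2) = -2 - (-3) = 1.
  m(H_3) = -3/4 - (-7/4) = 1.
  m(H_4) = 3/4 - 1/4 = 1/2.
Summed: m(H) = 1/2 + 1 + 1 + 1/2 = 3.
So m(A \ H) = 10 - 3 = 7.

7


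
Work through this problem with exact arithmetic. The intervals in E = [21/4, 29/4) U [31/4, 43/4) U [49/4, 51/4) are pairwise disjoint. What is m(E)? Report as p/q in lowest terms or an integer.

For pairwise disjoint intervals, m(union_i I_i) = sum_i m(I_i),
and m is invariant under swapping open/closed endpoints (single points have measure 0).
So m(E) = sum_i (b_i - a_i).
  I_1 has length 29/4 - 21/4 = 2.
  I_2 has length 43/4 - 31/4 = 3.
  I_3 has length 51/4 - 49/4 = 1/2.
Summing:
  m(E) = 2 + 3 + 1/2 = 11/2.

11/2


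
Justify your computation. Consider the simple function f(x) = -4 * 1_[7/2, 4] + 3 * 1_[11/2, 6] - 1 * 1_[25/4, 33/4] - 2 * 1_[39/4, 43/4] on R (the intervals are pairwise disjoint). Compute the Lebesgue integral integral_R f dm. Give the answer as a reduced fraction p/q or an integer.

For a simple function f = sum_i c_i * 1_{A_i} with disjoint A_i,
  integral f dm = sum_i c_i * m(A_i).
Lengths of the A_i:
  m(A_1) = 4 - 7/2 = 1/2.
  m(A_2) = 6 - 11/2 = 1/2.
  m(A_3) = 33/4 - 25/4 = 2.
  m(A_4) = 43/4 - 39/4 = 1.
Contributions c_i * m(A_i):
  (-4) * (1/2) = -2.
  (3) * (1/2) = 3/2.
  (-1) * (2) = -2.
  (-2) * (1) = -2.
Total: -2 + 3/2 - 2 - 2 = -9/2.

-9/2


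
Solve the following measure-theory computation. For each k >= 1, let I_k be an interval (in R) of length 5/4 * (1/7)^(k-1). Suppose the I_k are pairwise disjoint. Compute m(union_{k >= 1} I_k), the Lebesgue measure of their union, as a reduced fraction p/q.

By countable additivity of the Lebesgue measure on pairwise disjoint measurable sets,
  m(union_{k >= 1} I_k) = sum_{k >= 1} m(I_k) = sum_{k >= 1} a * r^(k-1),
  with a = 5/4 and r = 1/7.
Since 0 < r = 1/7 < 1, the geometric series converges:
  sum_{k >= 1} a * r^(k-1) = a / (1 - r).
  = 5/4 / (1 - 1/7)
  = 5/4 / (6/7)
  = 35/24.

35/24


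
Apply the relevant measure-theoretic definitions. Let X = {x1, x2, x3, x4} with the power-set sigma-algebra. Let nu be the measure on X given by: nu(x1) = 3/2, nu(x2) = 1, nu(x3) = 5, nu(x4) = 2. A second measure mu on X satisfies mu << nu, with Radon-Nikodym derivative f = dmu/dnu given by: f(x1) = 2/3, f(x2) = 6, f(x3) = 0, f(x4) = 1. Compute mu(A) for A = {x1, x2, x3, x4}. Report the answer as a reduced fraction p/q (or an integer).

By the defining property of the Radon-Nikodym derivative, for every measurable set A,
  mu(A) = integral_A f dnu.
Since nu is a discrete measure concentrated on the atoms of X, the integral over A reduces to the sum
  mu(A) = sum_{x in A} f(x) * nu({x}).
Computing each term:
  x1: f(x1) * nu(x1) = 2/3 * 3/2 = 1.
  x2: f(x2) * nu(x2) = 6 * 1 = 6.
  x3: f(x3) * nu(x3) = 0 * 5 = 0.
  x4: f(x4) * nu(x4) = 1 * 2 = 2.
Summing: mu(A) = 1 + 6 + 0 + 2 = 9.

9


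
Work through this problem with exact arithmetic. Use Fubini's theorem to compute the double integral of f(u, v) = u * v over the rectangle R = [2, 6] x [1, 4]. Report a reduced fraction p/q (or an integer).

f(u, v) is a tensor product of a function of u and a function of v, and both factors are bounded continuous (hence Lebesgue integrable) on the rectangle, so Fubini's theorem applies:
  integral_R f d(m x m) = (integral_a1^b1 u du) * (integral_a2^b2 v dv).
Inner integral in u: integral_{2}^{6} u du = (6^2 - 2^2)/2
  = 16.
Inner integral in v: integral_{1}^{4} v dv = (4^2 - 1^2)/2
  = 15/2.
Product: (16) * (15/2) = 120.

120


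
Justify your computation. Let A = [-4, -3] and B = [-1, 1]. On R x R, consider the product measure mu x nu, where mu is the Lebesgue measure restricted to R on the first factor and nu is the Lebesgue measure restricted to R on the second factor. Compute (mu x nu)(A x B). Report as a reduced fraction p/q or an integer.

For a measurable rectangle A x B, the product measure satisfies
  (mu x nu)(A x B) = mu(A) * nu(B).
  mu(A) = 1.
  nu(B) = 2.
  (mu x nu)(A x B) = 1 * 2 = 2.

2


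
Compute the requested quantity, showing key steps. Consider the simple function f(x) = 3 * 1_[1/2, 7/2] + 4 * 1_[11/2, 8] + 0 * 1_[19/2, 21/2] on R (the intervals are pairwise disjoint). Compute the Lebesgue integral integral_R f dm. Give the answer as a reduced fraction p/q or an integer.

For a simple function f = sum_i c_i * 1_{A_i} with disjoint A_i,
  integral f dm = sum_i c_i * m(A_i).
Lengths of the A_i:
  m(A_1) = 7/2 - 1/2 = 3.
  m(A_2) = 8 - 11/2 = 5/2.
  m(A_3) = 21/2 - 19/2 = 1.
Contributions c_i * m(A_i):
  (3) * (3) = 9.
  (4) * (5/2) = 10.
  (0) * (1) = 0.
Total: 9 + 10 + 0 = 19.

19


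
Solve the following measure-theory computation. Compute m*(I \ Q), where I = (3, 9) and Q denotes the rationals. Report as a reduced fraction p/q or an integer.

The interval I = (3, 9) has m(I) = 9 - 3 = 6 (endpoints are measure-zero, so open/closed/half-open agree). Write I = (I cap Q) u (I \ Q). The rationals in I are countable, so m*(I cap Q) = 0 (cover each rational by intervals whose total length is arbitrarily small). By countable subadditivity m*(I) <= m*(I cap Q) + m*(I \ Q), hence m*(I \ Q) >= m(I) = 6. The reverse inequality m*(I \ Q) <= m*(I) = 6 is trivial since (I \ Q) is a subset of I. Therefore m*(I \ Q) = 6.

6


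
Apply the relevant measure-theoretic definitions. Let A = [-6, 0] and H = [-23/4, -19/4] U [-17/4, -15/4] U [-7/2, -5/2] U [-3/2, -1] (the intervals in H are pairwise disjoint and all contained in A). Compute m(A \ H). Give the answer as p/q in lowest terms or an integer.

The ambient interval has length m(A) = 0 - (-6) = 6.
Since the holes are disjoint and sit inside A, by finite additivity
  m(H) = sum_i (b_i - a_i), and m(A \ H) = m(A) - m(H).
Computing the hole measures:
  m(H_1) = -19/4 - (-23/4) = 1.
  m(H_2) = -15/4 - (-17/4) = 1/2.
  m(H_3) = -5/2 - (-7/2) = 1.
  m(H_4) = -1 - (-3/2) = 1/2.
Summed: m(H) = 1 + 1/2 + 1 + 1/2 = 3.
So m(A \ H) = 6 - 3 = 3.

3


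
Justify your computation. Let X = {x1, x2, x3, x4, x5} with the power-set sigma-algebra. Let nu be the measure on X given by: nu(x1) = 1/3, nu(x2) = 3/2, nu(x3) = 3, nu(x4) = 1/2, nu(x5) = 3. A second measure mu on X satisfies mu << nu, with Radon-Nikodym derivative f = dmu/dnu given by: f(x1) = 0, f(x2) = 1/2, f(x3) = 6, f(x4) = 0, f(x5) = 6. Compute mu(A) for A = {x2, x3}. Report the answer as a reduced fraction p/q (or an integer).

By the defining property of the Radon-Nikodym derivative, for every measurable set A,
  mu(A) = integral_A f dnu.
Since nu is a discrete measure concentrated on the atoms of X, the integral over A reduces to the sum
  mu(A) = sum_{x in A} f(x) * nu({x}).
Computing each term:
  x2: f(x2) * nu(x2) = 1/2 * 3/2 = 3/4.
  x3: f(x3) * nu(x3) = 6 * 3 = 18.
Summing: mu(A) = 3/4 + 18 = 75/4.

75/4


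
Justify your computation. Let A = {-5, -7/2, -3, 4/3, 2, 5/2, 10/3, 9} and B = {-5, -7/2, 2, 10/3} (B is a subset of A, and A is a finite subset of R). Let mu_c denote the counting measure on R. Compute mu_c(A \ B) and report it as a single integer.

Counting measure assigns mu_c(E) = |E| (number of elements) when E is finite. For B subset A, A \ B is the set of elements of A not in B, so |A \ B| = |A| - |B|.
|A| = 8, |B| = 4, so mu_c(A \ B) = 8 - 4 = 4.

4


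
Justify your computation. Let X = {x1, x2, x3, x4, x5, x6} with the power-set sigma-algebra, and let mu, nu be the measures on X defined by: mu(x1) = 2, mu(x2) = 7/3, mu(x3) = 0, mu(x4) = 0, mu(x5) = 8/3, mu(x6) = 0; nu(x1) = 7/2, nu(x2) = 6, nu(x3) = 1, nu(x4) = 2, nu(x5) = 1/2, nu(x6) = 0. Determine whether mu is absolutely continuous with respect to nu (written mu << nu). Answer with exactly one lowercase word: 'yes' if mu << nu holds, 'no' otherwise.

mu << nu means: every nu-null measurable set is also mu-null; equivalently, for every atom x, if nu({x}) = 0 then mu({x}) = 0.
Checking each atom:
  x1: nu = 7/2 > 0 -> no constraint.
  x2: nu = 6 > 0 -> no constraint.
  x3: nu = 1 > 0 -> no constraint.
  x4: nu = 2 > 0 -> no constraint.
  x5: nu = 1/2 > 0 -> no constraint.
  x6: nu = 0, mu = 0 -> consistent with mu << nu.
No atom violates the condition. Therefore mu << nu.

yes


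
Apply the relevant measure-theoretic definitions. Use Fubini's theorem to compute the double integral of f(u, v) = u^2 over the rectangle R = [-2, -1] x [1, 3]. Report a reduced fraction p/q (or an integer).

f(u, v) is a tensor product of a function of u and a function of v, and both factors are bounded continuous (hence Lebesgue integrable) on the rectangle, so Fubini's theorem applies:
  integral_R f d(m x m) = (integral_a1^b1 u^2 du) * (integral_a2^b2 1 dv).
Inner integral in u: integral_{-2}^{-1} u^2 du = ((-1)^3 - (-2)^3)/3
  = 7/3.
Inner integral in v: integral_{1}^{3} 1 dv = (3^1 - 1^1)/1
  = 2.
Product: (7/3) * (2) = 14/3.

14/3


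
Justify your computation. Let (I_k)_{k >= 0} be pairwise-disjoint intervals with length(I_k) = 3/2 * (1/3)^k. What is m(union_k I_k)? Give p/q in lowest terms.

By countable additivity of the Lebesgue measure on pairwise disjoint measurable sets,
  m(union_{k >= 0} I_k) = sum_{k >= 0} m(I_k) = sum_{k >= 0} a * r^k,
  with a = 3/2 and r = 1/3.
Since 0 < r = 1/3 < 1, the geometric series converges:
  sum_{k >= 0} a * r^k = a / (1 - r).
  = 3/2 / (1 - 1/3)
  = 3/2 / (2/3)
  = 9/4.

9/4


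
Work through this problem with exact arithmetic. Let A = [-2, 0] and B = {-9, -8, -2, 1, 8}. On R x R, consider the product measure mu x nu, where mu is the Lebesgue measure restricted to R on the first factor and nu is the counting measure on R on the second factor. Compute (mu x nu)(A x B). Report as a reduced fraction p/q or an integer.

For a measurable rectangle A x B, the product measure satisfies
  (mu x nu)(A x B) = mu(A) * nu(B).
  mu(A) = 2.
  nu(B) = 5.
  (mu x nu)(A x B) = 2 * 5 = 10.

10


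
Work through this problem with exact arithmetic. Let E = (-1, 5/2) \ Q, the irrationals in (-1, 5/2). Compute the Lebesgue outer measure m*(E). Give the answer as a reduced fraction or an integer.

The interval I = (-1, 5/2) has m(I) = 5/2 - (-1) = 7/2 (endpoints are measure-zero, so open/closed/half-open agree). Write I = (I cap Q) u (I \ Q). The rationals in I are countable, so m*(I cap Q) = 0 (cover each rational by intervals whose total length is arbitrarily small). By countable subadditivity m*(I) <= m*(I cap Q) + m*(I \ Q), hence m*(I \ Q) >= m(I) = 7/2. The reverse inequality m*(I \ Q) <= m*(I) = 7/2 is trivial since (I \ Q) is a subset of I. Therefore m*(I \ Q) = 7/2.

7/2


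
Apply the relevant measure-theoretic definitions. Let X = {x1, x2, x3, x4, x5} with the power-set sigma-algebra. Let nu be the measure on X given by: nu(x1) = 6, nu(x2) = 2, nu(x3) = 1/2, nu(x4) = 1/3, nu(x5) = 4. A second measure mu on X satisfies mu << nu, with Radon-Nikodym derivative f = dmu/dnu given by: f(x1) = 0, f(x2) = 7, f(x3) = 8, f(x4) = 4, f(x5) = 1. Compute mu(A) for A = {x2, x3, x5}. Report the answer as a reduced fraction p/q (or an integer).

By the defining property of the Radon-Nikodym derivative, for every measurable set A,
  mu(A) = integral_A f dnu.
Since nu is a discrete measure concentrated on the atoms of X, the integral over A reduces to the sum
  mu(A) = sum_{x in A} f(x) * nu({x}).
Computing each term:
  x2: f(x2) * nu(x2) = 7 * 2 = 14.
  x3: f(x3) * nu(x3) = 8 * 1/2 = 4.
  x5: f(x5) * nu(x5) = 1 * 4 = 4.
Summing: mu(A) = 14 + 4 + 4 = 22.

22


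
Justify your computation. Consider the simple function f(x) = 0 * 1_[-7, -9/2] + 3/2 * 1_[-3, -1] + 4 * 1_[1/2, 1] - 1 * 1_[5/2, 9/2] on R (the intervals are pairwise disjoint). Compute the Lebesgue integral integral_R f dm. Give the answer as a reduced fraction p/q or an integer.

For a simple function f = sum_i c_i * 1_{A_i} with disjoint A_i,
  integral f dm = sum_i c_i * m(A_i).
Lengths of the A_i:
  m(A_1) = -9/2 - (-7) = 5/2.
  m(A_2) = -1 - (-3) = 2.
  m(A_3) = 1 - 1/2 = 1/2.
  m(A_4) = 9/2 - 5/2 = 2.
Contributions c_i * m(A_i):
  (0) * (5/2) = 0.
  (3/2) * (2) = 3.
  (4) * (1/2) = 2.
  (-1) * (2) = -2.
Total: 0 + 3 + 2 - 2 = 3.

3


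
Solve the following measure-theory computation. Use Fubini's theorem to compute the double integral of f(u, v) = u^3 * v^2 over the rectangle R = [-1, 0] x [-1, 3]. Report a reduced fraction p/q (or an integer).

f(u, v) is a tensor product of a function of u and a function of v, and both factors are bounded continuous (hence Lebesgue integrable) on the rectangle, so Fubini's theorem applies:
  integral_R f d(m x m) = (integral_a1^b1 u^3 du) * (integral_a2^b2 v^2 dv).
Inner integral in u: integral_{-1}^{0} u^3 du = (0^4 - (-1)^4)/4
  = -1/4.
Inner integral in v: integral_{-1}^{3} v^2 dv = (3^3 - (-1)^3)/3
  = 28/3.
Product: (-1/4) * (28/3) = -7/3.

-7/3


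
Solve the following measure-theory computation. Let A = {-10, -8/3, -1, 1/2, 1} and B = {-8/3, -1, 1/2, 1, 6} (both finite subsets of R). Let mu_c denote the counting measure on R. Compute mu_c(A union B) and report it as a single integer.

Counting measure on a finite set equals cardinality. By inclusion-exclusion, |A union B| = |A| + |B| - |A cap B|.
|A| = 5, |B| = 5, |A cap B| = 4.
So mu_c(A union B) = 5 + 5 - 4 = 6.

6


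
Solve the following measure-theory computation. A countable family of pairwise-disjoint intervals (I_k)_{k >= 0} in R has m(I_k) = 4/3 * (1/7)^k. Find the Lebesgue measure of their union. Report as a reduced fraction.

By countable additivity of the Lebesgue measure on pairwise disjoint measurable sets,
  m(union_{k >= 0} I_k) = sum_{k >= 0} m(I_k) = sum_{k >= 0} a * r^k,
  with a = 4/3 and r = 1/7.
Since 0 < r = 1/7 < 1, the geometric series converges:
  sum_{k >= 0} a * r^k = a / (1 - r).
  = 4/3 / (1 - 1/7)
  = 4/3 / (6/7)
  = 14/9.

14/9


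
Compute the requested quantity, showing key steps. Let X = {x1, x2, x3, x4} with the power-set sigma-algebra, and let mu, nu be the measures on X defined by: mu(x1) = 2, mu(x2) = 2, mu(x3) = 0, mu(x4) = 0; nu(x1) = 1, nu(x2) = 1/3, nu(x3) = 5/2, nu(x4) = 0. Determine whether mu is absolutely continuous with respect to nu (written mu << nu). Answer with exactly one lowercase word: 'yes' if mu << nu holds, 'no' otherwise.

mu << nu means: every nu-null measurable set is also mu-null; equivalently, for every atom x, if nu({x}) = 0 then mu({x}) = 0.
Checking each atom:
  x1: nu = 1 > 0 -> no constraint.
  x2: nu = 1/3 > 0 -> no constraint.
  x3: nu = 5/2 > 0 -> no constraint.
  x4: nu = 0, mu = 0 -> consistent with mu << nu.
No atom violates the condition. Therefore mu << nu.

yes


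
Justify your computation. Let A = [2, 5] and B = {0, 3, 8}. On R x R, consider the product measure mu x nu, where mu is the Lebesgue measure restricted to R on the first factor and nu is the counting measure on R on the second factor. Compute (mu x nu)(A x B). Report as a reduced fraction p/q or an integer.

For a measurable rectangle A x B, the product measure satisfies
  (mu x nu)(A x B) = mu(A) * nu(B).
  mu(A) = 3.
  nu(B) = 3.
  (mu x nu)(A x B) = 3 * 3 = 9.

9


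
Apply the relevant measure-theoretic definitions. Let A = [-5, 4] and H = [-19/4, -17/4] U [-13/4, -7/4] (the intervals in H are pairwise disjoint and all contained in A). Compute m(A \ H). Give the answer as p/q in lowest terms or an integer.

The ambient interval has length m(A) = 4 - (-5) = 9.
Since the holes are disjoint and sit inside A, by finite additivity
  m(H) = sum_i (b_i - a_i), and m(A \ H) = m(A) - m(H).
Computing the hole measures:
  m(H_1) = -17/4 - (-19/4) = 1/2.
  m(H_2) = -7/4 - (-13/4) = 3/2.
Summed: m(H) = 1/2 + 3/2 = 2.
So m(A \ H) = 9 - 2 = 7.

7


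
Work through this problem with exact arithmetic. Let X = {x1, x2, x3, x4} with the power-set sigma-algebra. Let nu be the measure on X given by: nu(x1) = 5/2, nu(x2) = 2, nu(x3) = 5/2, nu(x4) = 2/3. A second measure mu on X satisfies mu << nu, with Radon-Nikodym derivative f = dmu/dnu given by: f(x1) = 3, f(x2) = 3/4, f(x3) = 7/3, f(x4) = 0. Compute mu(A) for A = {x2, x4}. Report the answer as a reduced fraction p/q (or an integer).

By the defining property of the Radon-Nikodym derivative, for every measurable set A,
  mu(A) = integral_A f dnu.
Since nu is a discrete measure concentrated on the atoms of X, the integral over A reduces to the sum
  mu(A) = sum_{x in A} f(x) * nu({x}).
Computing each term:
  x2: f(x2) * nu(x2) = 3/4 * 2 = 3/2.
  x4: f(x4) * nu(x4) = 0 * 2/3 = 0.
Summing: mu(A) = 3/2 + 0 = 3/2.

3/2


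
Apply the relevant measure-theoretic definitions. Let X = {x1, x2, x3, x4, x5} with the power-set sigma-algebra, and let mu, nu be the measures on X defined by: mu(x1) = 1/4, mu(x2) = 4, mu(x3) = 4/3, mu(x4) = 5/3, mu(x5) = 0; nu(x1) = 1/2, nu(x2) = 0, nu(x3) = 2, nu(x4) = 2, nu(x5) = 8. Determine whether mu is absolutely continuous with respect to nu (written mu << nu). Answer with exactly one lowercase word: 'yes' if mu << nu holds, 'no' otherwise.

mu << nu means: every nu-null measurable set is also mu-null; equivalently, for every atom x, if nu({x}) = 0 then mu({x}) = 0.
Checking each atom:
  x1: nu = 1/2 > 0 -> no constraint.
  x2: nu = 0, mu = 4 > 0 -> violates mu << nu.
  x3: nu = 2 > 0 -> no constraint.
  x4: nu = 2 > 0 -> no constraint.
  x5: nu = 8 > 0 -> no constraint.
The atom(s) x2 violate the condition (nu = 0 but mu > 0). Therefore mu is NOT absolutely continuous w.r.t. nu.

no


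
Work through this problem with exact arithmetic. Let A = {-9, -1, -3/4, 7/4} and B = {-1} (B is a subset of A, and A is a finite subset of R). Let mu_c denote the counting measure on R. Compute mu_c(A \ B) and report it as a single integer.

Counting measure assigns mu_c(E) = |E| (number of elements) when E is finite. For B subset A, A \ B is the set of elements of A not in B, so |A \ B| = |A| - |B|.
|A| = 4, |B| = 1, so mu_c(A \ B) = 4 - 1 = 3.

3


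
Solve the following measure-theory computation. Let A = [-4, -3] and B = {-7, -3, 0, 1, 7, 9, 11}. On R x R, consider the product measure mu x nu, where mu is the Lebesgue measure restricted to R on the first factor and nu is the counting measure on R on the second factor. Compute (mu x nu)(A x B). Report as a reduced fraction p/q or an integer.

For a measurable rectangle A x B, the product measure satisfies
  (mu x nu)(A x B) = mu(A) * nu(B).
  mu(A) = 1.
  nu(B) = 7.
  (mu x nu)(A x B) = 1 * 7 = 7.

7
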